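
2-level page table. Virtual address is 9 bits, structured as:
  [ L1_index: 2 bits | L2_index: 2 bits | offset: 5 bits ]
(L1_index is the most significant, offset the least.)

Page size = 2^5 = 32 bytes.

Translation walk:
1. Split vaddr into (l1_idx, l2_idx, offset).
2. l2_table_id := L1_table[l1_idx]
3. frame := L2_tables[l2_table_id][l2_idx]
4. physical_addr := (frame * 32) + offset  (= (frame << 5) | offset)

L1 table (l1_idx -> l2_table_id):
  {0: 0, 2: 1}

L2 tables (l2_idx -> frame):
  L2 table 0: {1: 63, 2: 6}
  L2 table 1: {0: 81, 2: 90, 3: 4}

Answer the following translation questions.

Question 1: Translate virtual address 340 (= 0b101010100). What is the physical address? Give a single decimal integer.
vaddr = 340 = 0b101010100
Split: l1_idx=2, l2_idx=2, offset=20
L1[2] = 1
L2[1][2] = 90
paddr = 90 * 32 + 20 = 2900

Answer: 2900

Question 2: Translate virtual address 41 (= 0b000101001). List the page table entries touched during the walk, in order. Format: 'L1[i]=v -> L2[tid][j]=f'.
Answer: L1[0]=0 -> L2[0][1]=63

Derivation:
vaddr = 41 = 0b000101001
Split: l1_idx=0, l2_idx=1, offset=9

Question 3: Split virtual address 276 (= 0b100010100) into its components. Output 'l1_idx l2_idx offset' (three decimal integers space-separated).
Answer: 2 0 20

Derivation:
vaddr = 276 = 0b100010100
  top 2 bits -> l1_idx = 2
  next 2 bits -> l2_idx = 0
  bottom 5 bits -> offset = 20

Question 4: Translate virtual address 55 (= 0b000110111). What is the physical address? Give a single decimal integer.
vaddr = 55 = 0b000110111
Split: l1_idx=0, l2_idx=1, offset=23
L1[0] = 0
L2[0][1] = 63
paddr = 63 * 32 + 23 = 2039

Answer: 2039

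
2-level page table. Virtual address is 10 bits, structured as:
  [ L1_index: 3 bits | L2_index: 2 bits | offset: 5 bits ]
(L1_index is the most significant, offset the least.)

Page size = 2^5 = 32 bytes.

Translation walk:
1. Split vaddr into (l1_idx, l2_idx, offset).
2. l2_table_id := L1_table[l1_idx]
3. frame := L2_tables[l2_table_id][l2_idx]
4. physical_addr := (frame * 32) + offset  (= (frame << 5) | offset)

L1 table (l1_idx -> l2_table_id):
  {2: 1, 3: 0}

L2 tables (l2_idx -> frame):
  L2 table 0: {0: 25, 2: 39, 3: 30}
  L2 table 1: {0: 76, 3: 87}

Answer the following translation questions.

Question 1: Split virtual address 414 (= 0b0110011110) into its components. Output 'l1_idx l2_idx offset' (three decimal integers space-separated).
Answer: 3 0 30

Derivation:
vaddr = 414 = 0b0110011110
  top 3 bits -> l1_idx = 3
  next 2 bits -> l2_idx = 0
  bottom 5 bits -> offset = 30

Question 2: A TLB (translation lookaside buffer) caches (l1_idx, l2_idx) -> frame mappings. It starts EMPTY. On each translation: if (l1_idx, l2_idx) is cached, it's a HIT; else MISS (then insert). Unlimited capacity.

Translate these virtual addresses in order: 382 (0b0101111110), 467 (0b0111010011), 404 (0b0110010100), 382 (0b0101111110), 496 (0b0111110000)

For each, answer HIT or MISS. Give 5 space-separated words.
Answer: MISS MISS MISS HIT MISS

Derivation:
vaddr=382: (2,3) not in TLB -> MISS, insert
vaddr=467: (3,2) not in TLB -> MISS, insert
vaddr=404: (3,0) not in TLB -> MISS, insert
vaddr=382: (2,3) in TLB -> HIT
vaddr=496: (3,3) not in TLB -> MISS, insert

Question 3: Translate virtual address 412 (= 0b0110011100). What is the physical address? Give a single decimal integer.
vaddr = 412 = 0b0110011100
Split: l1_idx=3, l2_idx=0, offset=28
L1[3] = 0
L2[0][0] = 25
paddr = 25 * 32 + 28 = 828

Answer: 828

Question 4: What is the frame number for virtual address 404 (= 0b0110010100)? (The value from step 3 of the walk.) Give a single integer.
vaddr = 404: l1_idx=3, l2_idx=0
L1[3] = 0; L2[0][0] = 25

Answer: 25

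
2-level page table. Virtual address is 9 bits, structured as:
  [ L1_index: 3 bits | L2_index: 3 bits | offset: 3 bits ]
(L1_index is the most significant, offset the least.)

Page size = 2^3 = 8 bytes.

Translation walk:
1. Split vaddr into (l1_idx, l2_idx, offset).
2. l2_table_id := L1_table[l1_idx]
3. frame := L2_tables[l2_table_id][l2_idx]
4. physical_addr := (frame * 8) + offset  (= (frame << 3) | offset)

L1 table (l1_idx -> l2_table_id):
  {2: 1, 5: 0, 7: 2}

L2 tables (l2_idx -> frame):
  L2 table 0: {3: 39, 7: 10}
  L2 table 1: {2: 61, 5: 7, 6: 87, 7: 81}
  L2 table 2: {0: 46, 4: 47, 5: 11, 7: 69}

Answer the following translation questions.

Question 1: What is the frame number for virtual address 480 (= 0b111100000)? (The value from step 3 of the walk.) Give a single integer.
Answer: 47

Derivation:
vaddr = 480: l1_idx=7, l2_idx=4
L1[7] = 2; L2[2][4] = 47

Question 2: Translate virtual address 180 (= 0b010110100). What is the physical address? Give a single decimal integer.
vaddr = 180 = 0b010110100
Split: l1_idx=2, l2_idx=6, offset=4
L1[2] = 1
L2[1][6] = 87
paddr = 87 * 8 + 4 = 700

Answer: 700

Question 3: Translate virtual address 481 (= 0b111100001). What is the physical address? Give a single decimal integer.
vaddr = 481 = 0b111100001
Split: l1_idx=7, l2_idx=4, offset=1
L1[7] = 2
L2[2][4] = 47
paddr = 47 * 8 + 1 = 377

Answer: 377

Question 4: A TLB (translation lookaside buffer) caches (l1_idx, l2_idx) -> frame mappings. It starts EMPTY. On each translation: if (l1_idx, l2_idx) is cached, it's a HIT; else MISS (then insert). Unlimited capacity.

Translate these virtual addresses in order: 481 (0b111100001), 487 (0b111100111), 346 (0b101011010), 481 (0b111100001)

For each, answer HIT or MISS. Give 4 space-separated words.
Answer: MISS HIT MISS HIT

Derivation:
vaddr=481: (7,4) not in TLB -> MISS, insert
vaddr=487: (7,4) in TLB -> HIT
vaddr=346: (5,3) not in TLB -> MISS, insert
vaddr=481: (7,4) in TLB -> HIT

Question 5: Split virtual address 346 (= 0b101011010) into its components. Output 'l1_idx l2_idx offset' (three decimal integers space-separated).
Answer: 5 3 2

Derivation:
vaddr = 346 = 0b101011010
  top 3 bits -> l1_idx = 5
  next 3 bits -> l2_idx = 3
  bottom 3 bits -> offset = 2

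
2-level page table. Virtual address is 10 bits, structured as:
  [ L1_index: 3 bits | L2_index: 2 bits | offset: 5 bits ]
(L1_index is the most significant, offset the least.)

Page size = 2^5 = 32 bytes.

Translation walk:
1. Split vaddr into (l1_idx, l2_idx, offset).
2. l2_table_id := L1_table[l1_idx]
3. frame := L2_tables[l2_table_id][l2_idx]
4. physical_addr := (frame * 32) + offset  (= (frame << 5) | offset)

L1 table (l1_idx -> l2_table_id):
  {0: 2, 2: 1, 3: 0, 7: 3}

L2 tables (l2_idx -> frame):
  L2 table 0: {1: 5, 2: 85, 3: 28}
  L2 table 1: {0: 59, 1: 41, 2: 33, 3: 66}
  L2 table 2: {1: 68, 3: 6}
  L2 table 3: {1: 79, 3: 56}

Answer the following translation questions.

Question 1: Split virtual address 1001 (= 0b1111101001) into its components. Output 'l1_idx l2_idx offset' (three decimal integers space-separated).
vaddr = 1001 = 0b1111101001
  top 3 bits -> l1_idx = 7
  next 2 bits -> l2_idx = 3
  bottom 5 bits -> offset = 9

Answer: 7 3 9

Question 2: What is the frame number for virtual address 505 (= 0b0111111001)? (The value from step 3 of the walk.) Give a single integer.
Answer: 28

Derivation:
vaddr = 505: l1_idx=3, l2_idx=3
L1[3] = 0; L2[0][3] = 28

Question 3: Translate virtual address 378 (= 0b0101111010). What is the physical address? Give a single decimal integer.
Answer: 2138

Derivation:
vaddr = 378 = 0b0101111010
Split: l1_idx=2, l2_idx=3, offset=26
L1[2] = 1
L2[1][3] = 66
paddr = 66 * 32 + 26 = 2138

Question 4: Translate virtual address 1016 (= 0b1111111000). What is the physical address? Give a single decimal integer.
Answer: 1816

Derivation:
vaddr = 1016 = 0b1111111000
Split: l1_idx=7, l2_idx=3, offset=24
L1[7] = 3
L2[3][3] = 56
paddr = 56 * 32 + 24 = 1816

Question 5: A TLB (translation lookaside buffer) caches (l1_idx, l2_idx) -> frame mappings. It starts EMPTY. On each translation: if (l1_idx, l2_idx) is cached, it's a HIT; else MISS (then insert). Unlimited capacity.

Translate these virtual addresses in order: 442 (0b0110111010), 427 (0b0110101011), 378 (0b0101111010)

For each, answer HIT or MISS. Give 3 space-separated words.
Answer: MISS HIT MISS

Derivation:
vaddr=442: (3,1) not in TLB -> MISS, insert
vaddr=427: (3,1) in TLB -> HIT
vaddr=378: (2,3) not in TLB -> MISS, insert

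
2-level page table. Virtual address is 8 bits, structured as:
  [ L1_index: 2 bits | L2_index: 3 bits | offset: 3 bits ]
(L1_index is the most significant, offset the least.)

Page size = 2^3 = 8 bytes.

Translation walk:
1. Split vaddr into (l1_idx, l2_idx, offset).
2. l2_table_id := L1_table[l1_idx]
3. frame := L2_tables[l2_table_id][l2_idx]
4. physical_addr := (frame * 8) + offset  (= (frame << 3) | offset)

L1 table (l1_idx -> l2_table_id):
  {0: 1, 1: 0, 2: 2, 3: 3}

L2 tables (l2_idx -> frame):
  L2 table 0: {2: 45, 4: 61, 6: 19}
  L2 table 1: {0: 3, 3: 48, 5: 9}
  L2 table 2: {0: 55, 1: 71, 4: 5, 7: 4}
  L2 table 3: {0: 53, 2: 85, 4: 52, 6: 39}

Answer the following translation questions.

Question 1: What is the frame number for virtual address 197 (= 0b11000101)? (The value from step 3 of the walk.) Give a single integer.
Answer: 53

Derivation:
vaddr = 197: l1_idx=3, l2_idx=0
L1[3] = 3; L2[3][0] = 53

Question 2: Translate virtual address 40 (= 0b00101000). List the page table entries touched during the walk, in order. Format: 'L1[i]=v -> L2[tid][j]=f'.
vaddr = 40 = 0b00101000
Split: l1_idx=0, l2_idx=5, offset=0

Answer: L1[0]=1 -> L2[1][5]=9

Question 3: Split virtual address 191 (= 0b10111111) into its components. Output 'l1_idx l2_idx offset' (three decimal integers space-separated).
Answer: 2 7 7

Derivation:
vaddr = 191 = 0b10111111
  top 2 bits -> l1_idx = 2
  next 3 bits -> l2_idx = 7
  bottom 3 bits -> offset = 7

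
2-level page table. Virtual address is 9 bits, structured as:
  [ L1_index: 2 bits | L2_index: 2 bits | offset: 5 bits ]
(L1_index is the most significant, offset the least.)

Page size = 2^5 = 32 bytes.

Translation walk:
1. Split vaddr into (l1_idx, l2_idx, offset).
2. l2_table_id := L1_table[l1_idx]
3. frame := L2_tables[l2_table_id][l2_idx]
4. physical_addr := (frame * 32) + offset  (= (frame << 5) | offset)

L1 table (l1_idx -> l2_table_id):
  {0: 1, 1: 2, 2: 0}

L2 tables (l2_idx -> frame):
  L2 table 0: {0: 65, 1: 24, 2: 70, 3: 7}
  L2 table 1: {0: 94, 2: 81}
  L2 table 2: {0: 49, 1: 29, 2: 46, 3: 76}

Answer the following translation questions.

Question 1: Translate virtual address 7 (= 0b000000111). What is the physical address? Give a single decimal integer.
vaddr = 7 = 0b000000111
Split: l1_idx=0, l2_idx=0, offset=7
L1[0] = 1
L2[1][0] = 94
paddr = 94 * 32 + 7 = 3015

Answer: 3015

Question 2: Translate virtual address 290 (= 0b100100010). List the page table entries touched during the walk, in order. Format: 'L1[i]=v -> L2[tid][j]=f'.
vaddr = 290 = 0b100100010
Split: l1_idx=2, l2_idx=1, offset=2

Answer: L1[2]=0 -> L2[0][1]=24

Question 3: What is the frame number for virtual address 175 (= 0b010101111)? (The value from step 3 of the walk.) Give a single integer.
vaddr = 175: l1_idx=1, l2_idx=1
L1[1] = 2; L2[2][1] = 29

Answer: 29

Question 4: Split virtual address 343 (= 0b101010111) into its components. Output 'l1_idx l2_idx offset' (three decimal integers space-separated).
Answer: 2 2 23

Derivation:
vaddr = 343 = 0b101010111
  top 2 bits -> l1_idx = 2
  next 2 bits -> l2_idx = 2
  bottom 5 bits -> offset = 23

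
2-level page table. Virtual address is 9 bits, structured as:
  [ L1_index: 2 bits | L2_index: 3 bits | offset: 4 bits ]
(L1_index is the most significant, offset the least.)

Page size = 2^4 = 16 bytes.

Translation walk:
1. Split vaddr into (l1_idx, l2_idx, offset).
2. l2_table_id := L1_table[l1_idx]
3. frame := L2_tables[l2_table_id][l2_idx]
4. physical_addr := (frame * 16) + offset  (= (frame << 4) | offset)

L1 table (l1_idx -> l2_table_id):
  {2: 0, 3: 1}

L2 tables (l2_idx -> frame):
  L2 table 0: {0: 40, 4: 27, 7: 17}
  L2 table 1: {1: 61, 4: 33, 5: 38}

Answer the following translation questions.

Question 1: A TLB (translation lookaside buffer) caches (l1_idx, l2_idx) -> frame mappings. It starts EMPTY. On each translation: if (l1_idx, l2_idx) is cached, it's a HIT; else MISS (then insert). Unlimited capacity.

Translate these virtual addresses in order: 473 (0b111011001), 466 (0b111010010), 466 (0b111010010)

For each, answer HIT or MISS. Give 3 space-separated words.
Answer: MISS HIT HIT

Derivation:
vaddr=473: (3,5) not in TLB -> MISS, insert
vaddr=466: (3,5) in TLB -> HIT
vaddr=466: (3,5) in TLB -> HIT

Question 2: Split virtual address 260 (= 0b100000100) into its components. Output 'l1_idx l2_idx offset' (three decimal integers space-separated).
Answer: 2 0 4

Derivation:
vaddr = 260 = 0b100000100
  top 2 bits -> l1_idx = 2
  next 3 bits -> l2_idx = 0
  bottom 4 bits -> offset = 4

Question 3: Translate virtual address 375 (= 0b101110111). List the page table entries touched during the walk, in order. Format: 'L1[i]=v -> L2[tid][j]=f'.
vaddr = 375 = 0b101110111
Split: l1_idx=2, l2_idx=7, offset=7

Answer: L1[2]=0 -> L2[0][7]=17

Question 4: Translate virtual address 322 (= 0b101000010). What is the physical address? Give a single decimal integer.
vaddr = 322 = 0b101000010
Split: l1_idx=2, l2_idx=4, offset=2
L1[2] = 0
L2[0][4] = 27
paddr = 27 * 16 + 2 = 434

Answer: 434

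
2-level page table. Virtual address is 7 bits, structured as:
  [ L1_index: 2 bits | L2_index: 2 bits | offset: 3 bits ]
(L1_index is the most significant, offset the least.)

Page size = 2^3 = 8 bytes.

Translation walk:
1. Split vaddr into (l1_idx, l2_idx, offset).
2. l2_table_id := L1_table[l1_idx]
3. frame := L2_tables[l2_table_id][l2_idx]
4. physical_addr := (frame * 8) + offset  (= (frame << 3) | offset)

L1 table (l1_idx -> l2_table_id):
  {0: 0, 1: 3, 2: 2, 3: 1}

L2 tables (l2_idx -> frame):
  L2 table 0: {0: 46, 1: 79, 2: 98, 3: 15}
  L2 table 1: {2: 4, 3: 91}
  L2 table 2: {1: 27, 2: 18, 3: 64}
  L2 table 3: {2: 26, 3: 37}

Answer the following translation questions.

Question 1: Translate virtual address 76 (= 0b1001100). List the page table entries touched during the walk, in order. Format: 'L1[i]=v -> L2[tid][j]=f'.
Answer: L1[2]=2 -> L2[2][1]=27

Derivation:
vaddr = 76 = 0b1001100
Split: l1_idx=2, l2_idx=1, offset=4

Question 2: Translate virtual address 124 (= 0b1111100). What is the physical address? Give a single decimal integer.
vaddr = 124 = 0b1111100
Split: l1_idx=3, l2_idx=3, offset=4
L1[3] = 1
L2[1][3] = 91
paddr = 91 * 8 + 4 = 732

Answer: 732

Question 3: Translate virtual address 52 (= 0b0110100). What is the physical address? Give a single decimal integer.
vaddr = 52 = 0b0110100
Split: l1_idx=1, l2_idx=2, offset=4
L1[1] = 3
L2[3][2] = 26
paddr = 26 * 8 + 4 = 212

Answer: 212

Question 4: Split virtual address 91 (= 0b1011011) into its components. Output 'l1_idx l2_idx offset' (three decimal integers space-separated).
vaddr = 91 = 0b1011011
  top 2 bits -> l1_idx = 2
  next 2 bits -> l2_idx = 3
  bottom 3 bits -> offset = 3

Answer: 2 3 3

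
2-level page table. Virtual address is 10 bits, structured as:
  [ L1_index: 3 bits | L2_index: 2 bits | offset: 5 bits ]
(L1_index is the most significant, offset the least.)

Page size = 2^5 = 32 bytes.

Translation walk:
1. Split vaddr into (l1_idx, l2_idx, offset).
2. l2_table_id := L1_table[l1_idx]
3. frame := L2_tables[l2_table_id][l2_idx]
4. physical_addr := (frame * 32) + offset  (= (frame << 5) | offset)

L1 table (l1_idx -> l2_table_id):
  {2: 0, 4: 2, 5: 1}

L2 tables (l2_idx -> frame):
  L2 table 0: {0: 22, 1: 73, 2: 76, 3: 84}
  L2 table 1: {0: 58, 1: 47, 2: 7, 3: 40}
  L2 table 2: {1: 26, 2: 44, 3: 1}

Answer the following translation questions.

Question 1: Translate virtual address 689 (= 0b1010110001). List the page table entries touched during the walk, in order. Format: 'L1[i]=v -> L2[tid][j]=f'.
vaddr = 689 = 0b1010110001
Split: l1_idx=5, l2_idx=1, offset=17

Answer: L1[5]=1 -> L2[1][1]=47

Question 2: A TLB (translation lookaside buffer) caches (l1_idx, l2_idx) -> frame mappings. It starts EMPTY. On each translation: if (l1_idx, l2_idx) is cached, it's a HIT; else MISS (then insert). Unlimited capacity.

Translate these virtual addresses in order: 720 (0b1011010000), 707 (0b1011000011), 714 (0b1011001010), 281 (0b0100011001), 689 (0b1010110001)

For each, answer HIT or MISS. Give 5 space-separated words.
Answer: MISS HIT HIT MISS MISS

Derivation:
vaddr=720: (5,2) not in TLB -> MISS, insert
vaddr=707: (5,2) in TLB -> HIT
vaddr=714: (5,2) in TLB -> HIT
vaddr=281: (2,0) not in TLB -> MISS, insert
vaddr=689: (5,1) not in TLB -> MISS, insert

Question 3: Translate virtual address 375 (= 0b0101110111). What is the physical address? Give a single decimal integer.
Answer: 2711

Derivation:
vaddr = 375 = 0b0101110111
Split: l1_idx=2, l2_idx=3, offset=23
L1[2] = 0
L2[0][3] = 84
paddr = 84 * 32 + 23 = 2711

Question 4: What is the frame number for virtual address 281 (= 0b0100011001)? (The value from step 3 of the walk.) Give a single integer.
Answer: 22

Derivation:
vaddr = 281: l1_idx=2, l2_idx=0
L1[2] = 0; L2[0][0] = 22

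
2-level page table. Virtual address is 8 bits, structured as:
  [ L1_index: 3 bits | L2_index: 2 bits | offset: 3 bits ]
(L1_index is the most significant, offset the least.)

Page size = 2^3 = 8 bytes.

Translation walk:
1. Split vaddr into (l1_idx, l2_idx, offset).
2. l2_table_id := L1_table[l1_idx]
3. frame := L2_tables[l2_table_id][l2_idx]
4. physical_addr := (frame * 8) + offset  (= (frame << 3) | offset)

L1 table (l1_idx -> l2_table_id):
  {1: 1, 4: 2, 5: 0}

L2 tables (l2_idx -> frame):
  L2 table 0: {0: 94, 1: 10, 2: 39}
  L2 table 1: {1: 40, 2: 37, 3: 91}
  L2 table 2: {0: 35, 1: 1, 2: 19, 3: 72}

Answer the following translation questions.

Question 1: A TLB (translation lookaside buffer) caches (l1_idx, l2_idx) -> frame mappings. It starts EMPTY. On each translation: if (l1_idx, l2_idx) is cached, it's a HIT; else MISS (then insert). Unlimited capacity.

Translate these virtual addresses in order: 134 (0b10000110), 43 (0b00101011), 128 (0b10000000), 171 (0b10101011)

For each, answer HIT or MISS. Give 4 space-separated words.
vaddr=134: (4,0) not in TLB -> MISS, insert
vaddr=43: (1,1) not in TLB -> MISS, insert
vaddr=128: (4,0) in TLB -> HIT
vaddr=171: (5,1) not in TLB -> MISS, insert

Answer: MISS MISS HIT MISS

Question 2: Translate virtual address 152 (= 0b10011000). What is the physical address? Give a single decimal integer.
Answer: 576

Derivation:
vaddr = 152 = 0b10011000
Split: l1_idx=4, l2_idx=3, offset=0
L1[4] = 2
L2[2][3] = 72
paddr = 72 * 8 + 0 = 576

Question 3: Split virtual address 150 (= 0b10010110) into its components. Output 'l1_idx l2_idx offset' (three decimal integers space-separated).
vaddr = 150 = 0b10010110
  top 3 bits -> l1_idx = 4
  next 2 bits -> l2_idx = 2
  bottom 3 bits -> offset = 6

Answer: 4 2 6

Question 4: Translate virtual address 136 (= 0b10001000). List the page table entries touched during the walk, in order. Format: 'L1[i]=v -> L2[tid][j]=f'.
vaddr = 136 = 0b10001000
Split: l1_idx=4, l2_idx=1, offset=0

Answer: L1[4]=2 -> L2[2][1]=1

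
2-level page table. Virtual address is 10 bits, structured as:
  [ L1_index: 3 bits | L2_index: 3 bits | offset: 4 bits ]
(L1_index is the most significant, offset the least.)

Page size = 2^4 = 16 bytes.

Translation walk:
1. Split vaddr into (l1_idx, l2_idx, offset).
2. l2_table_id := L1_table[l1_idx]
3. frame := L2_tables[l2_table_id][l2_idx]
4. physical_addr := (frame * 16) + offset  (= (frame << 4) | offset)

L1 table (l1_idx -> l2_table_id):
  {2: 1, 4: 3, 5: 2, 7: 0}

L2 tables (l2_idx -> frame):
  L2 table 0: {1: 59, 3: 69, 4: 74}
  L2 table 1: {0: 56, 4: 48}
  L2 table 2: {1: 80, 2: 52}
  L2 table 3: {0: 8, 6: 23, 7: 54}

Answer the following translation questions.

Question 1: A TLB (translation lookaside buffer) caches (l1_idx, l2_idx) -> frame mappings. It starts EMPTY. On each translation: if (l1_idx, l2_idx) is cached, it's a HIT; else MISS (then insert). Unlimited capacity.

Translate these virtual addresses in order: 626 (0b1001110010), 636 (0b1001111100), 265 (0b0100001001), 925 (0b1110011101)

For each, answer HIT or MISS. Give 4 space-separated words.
vaddr=626: (4,7) not in TLB -> MISS, insert
vaddr=636: (4,7) in TLB -> HIT
vaddr=265: (2,0) not in TLB -> MISS, insert
vaddr=925: (7,1) not in TLB -> MISS, insert

Answer: MISS HIT MISS MISS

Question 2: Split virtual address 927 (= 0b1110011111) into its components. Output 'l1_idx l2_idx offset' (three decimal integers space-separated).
vaddr = 927 = 0b1110011111
  top 3 bits -> l1_idx = 7
  next 3 bits -> l2_idx = 1
  bottom 4 bits -> offset = 15

Answer: 7 1 15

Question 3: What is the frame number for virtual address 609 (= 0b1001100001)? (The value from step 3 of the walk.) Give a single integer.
Answer: 23

Derivation:
vaddr = 609: l1_idx=4, l2_idx=6
L1[4] = 3; L2[3][6] = 23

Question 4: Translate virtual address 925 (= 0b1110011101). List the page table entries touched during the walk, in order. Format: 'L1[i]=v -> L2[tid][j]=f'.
Answer: L1[7]=0 -> L2[0][1]=59

Derivation:
vaddr = 925 = 0b1110011101
Split: l1_idx=7, l2_idx=1, offset=13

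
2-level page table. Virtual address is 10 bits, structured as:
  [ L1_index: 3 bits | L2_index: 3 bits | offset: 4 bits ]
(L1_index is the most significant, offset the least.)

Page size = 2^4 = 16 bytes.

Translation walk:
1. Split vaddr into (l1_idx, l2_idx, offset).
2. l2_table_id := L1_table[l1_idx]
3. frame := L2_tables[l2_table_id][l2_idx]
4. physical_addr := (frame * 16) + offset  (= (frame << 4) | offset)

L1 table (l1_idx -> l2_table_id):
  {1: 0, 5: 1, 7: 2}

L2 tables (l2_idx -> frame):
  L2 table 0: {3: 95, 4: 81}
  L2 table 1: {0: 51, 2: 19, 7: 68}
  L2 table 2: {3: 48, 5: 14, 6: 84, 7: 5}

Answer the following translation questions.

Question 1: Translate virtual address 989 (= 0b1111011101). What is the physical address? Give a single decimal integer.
vaddr = 989 = 0b1111011101
Split: l1_idx=7, l2_idx=5, offset=13
L1[7] = 2
L2[2][5] = 14
paddr = 14 * 16 + 13 = 237

Answer: 237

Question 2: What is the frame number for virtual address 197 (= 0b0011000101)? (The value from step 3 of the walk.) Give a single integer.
Answer: 81

Derivation:
vaddr = 197: l1_idx=1, l2_idx=4
L1[1] = 0; L2[0][4] = 81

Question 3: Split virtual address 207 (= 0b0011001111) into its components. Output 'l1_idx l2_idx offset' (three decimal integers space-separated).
vaddr = 207 = 0b0011001111
  top 3 bits -> l1_idx = 1
  next 3 bits -> l2_idx = 4
  bottom 4 bits -> offset = 15

Answer: 1 4 15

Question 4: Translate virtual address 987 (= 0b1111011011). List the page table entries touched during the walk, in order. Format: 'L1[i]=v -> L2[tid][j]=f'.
vaddr = 987 = 0b1111011011
Split: l1_idx=7, l2_idx=5, offset=11

Answer: L1[7]=2 -> L2[2][5]=14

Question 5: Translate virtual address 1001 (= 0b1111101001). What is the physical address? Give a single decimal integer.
Answer: 1353

Derivation:
vaddr = 1001 = 0b1111101001
Split: l1_idx=7, l2_idx=6, offset=9
L1[7] = 2
L2[2][6] = 84
paddr = 84 * 16 + 9 = 1353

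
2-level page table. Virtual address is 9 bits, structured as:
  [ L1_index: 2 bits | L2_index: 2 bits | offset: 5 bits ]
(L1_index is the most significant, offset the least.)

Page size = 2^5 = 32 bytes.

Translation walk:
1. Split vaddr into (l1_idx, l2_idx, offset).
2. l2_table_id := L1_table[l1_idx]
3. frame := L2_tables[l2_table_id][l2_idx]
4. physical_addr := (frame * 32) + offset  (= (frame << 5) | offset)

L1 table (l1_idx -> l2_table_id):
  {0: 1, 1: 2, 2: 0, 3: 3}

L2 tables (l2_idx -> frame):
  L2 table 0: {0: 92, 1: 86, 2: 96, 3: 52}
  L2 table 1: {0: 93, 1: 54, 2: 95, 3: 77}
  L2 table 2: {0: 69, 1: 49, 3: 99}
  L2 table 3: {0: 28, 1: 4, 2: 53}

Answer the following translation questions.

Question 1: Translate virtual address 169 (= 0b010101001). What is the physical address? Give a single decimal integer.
Answer: 1577

Derivation:
vaddr = 169 = 0b010101001
Split: l1_idx=1, l2_idx=1, offset=9
L1[1] = 2
L2[2][1] = 49
paddr = 49 * 32 + 9 = 1577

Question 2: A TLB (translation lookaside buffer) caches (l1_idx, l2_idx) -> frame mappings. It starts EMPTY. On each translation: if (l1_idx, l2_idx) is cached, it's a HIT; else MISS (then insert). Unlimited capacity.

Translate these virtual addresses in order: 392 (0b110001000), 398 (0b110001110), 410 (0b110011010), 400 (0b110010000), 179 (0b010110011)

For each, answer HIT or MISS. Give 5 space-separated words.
Answer: MISS HIT HIT HIT MISS

Derivation:
vaddr=392: (3,0) not in TLB -> MISS, insert
vaddr=398: (3,0) in TLB -> HIT
vaddr=410: (3,0) in TLB -> HIT
vaddr=400: (3,0) in TLB -> HIT
vaddr=179: (1,1) not in TLB -> MISS, insert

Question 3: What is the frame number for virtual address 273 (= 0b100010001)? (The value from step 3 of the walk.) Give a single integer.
Answer: 92

Derivation:
vaddr = 273: l1_idx=2, l2_idx=0
L1[2] = 0; L2[0][0] = 92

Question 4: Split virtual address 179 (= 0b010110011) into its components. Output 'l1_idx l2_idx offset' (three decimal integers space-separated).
Answer: 1 1 19

Derivation:
vaddr = 179 = 0b010110011
  top 2 bits -> l1_idx = 1
  next 2 bits -> l2_idx = 1
  bottom 5 bits -> offset = 19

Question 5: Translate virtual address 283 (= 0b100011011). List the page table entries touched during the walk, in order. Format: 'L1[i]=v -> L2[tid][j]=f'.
vaddr = 283 = 0b100011011
Split: l1_idx=2, l2_idx=0, offset=27

Answer: L1[2]=0 -> L2[0][0]=92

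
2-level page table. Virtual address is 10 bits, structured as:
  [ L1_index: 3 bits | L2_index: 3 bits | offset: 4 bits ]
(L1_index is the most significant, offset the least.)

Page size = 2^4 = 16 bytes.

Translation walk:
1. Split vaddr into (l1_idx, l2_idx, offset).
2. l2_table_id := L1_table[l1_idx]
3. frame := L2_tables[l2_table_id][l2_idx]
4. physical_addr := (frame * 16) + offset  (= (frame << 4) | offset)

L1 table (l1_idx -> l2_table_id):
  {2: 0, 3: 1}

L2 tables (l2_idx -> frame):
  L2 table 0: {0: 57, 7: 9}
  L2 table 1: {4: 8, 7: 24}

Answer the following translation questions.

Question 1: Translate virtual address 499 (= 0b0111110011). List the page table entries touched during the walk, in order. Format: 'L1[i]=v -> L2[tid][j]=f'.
vaddr = 499 = 0b0111110011
Split: l1_idx=3, l2_idx=7, offset=3

Answer: L1[3]=1 -> L2[1][7]=24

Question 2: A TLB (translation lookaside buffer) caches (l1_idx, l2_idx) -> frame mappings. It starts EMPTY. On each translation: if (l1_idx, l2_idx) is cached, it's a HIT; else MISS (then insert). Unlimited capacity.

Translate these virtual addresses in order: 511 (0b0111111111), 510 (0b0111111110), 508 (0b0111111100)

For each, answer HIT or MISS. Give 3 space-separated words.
Answer: MISS HIT HIT

Derivation:
vaddr=511: (3,7) not in TLB -> MISS, insert
vaddr=510: (3,7) in TLB -> HIT
vaddr=508: (3,7) in TLB -> HIT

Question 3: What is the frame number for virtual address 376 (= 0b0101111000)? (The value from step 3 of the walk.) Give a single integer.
vaddr = 376: l1_idx=2, l2_idx=7
L1[2] = 0; L2[0][7] = 9

Answer: 9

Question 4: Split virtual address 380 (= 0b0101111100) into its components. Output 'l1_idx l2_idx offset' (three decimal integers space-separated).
vaddr = 380 = 0b0101111100
  top 3 bits -> l1_idx = 2
  next 3 bits -> l2_idx = 7
  bottom 4 bits -> offset = 12

Answer: 2 7 12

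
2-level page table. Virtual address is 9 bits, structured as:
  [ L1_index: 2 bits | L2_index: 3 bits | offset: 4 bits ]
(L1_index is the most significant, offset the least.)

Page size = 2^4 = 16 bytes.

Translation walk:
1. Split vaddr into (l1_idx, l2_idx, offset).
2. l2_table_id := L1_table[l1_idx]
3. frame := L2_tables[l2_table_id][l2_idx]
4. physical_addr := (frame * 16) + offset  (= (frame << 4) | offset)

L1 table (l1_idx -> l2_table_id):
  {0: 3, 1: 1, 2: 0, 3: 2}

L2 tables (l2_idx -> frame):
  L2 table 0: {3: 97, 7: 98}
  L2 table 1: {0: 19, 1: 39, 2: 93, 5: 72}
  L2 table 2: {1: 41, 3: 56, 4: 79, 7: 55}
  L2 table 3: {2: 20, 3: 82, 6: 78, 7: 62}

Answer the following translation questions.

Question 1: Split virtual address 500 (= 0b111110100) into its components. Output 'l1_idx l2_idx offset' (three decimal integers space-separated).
Answer: 3 7 4

Derivation:
vaddr = 500 = 0b111110100
  top 2 bits -> l1_idx = 3
  next 3 bits -> l2_idx = 7
  bottom 4 bits -> offset = 4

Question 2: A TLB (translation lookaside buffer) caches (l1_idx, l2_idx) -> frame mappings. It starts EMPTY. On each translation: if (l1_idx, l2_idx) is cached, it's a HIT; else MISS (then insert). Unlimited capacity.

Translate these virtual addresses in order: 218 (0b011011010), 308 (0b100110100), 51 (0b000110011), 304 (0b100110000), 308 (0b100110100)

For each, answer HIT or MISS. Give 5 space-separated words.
vaddr=218: (1,5) not in TLB -> MISS, insert
vaddr=308: (2,3) not in TLB -> MISS, insert
vaddr=51: (0,3) not in TLB -> MISS, insert
vaddr=304: (2,3) in TLB -> HIT
vaddr=308: (2,3) in TLB -> HIT

Answer: MISS MISS MISS HIT HIT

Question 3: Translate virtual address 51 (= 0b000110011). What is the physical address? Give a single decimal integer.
vaddr = 51 = 0b000110011
Split: l1_idx=0, l2_idx=3, offset=3
L1[0] = 3
L2[3][3] = 82
paddr = 82 * 16 + 3 = 1315

Answer: 1315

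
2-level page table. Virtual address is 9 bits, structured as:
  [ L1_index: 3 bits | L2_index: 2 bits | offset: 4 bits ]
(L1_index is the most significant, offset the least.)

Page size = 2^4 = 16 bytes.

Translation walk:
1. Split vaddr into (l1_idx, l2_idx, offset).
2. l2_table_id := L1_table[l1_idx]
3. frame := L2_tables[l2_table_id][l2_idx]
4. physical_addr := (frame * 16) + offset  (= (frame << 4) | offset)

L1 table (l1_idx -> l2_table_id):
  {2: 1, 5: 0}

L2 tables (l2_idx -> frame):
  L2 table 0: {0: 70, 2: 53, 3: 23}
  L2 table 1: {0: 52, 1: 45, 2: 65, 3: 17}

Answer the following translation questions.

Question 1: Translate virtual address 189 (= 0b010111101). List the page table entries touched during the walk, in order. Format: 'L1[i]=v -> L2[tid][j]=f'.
Answer: L1[2]=1 -> L2[1][3]=17

Derivation:
vaddr = 189 = 0b010111101
Split: l1_idx=2, l2_idx=3, offset=13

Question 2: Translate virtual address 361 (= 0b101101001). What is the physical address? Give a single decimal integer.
Answer: 857

Derivation:
vaddr = 361 = 0b101101001
Split: l1_idx=5, l2_idx=2, offset=9
L1[5] = 0
L2[0][2] = 53
paddr = 53 * 16 + 9 = 857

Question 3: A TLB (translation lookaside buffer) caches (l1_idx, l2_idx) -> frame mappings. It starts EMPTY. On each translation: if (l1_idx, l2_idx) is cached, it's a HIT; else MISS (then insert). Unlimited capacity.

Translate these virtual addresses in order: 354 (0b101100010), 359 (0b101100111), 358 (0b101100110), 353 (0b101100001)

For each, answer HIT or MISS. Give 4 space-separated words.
Answer: MISS HIT HIT HIT

Derivation:
vaddr=354: (5,2) not in TLB -> MISS, insert
vaddr=359: (5,2) in TLB -> HIT
vaddr=358: (5,2) in TLB -> HIT
vaddr=353: (5,2) in TLB -> HIT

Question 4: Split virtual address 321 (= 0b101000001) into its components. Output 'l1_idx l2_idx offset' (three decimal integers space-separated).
vaddr = 321 = 0b101000001
  top 3 bits -> l1_idx = 5
  next 2 bits -> l2_idx = 0
  bottom 4 bits -> offset = 1

Answer: 5 0 1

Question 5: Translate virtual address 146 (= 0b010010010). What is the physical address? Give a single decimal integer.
Answer: 722

Derivation:
vaddr = 146 = 0b010010010
Split: l1_idx=2, l2_idx=1, offset=2
L1[2] = 1
L2[1][1] = 45
paddr = 45 * 16 + 2 = 722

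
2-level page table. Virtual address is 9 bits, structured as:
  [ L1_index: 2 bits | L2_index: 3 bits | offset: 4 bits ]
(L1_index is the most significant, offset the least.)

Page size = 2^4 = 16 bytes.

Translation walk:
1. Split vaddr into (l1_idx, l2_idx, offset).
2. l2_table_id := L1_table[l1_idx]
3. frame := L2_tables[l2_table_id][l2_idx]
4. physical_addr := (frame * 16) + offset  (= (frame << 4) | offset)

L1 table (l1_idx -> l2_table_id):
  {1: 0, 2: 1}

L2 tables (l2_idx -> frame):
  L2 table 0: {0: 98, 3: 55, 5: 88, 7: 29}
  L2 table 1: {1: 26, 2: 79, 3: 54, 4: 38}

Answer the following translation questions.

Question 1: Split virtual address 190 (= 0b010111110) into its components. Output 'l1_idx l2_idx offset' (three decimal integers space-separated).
vaddr = 190 = 0b010111110
  top 2 bits -> l1_idx = 1
  next 3 bits -> l2_idx = 3
  bottom 4 bits -> offset = 14

Answer: 1 3 14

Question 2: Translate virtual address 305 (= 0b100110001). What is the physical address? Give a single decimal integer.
vaddr = 305 = 0b100110001
Split: l1_idx=2, l2_idx=3, offset=1
L1[2] = 1
L2[1][3] = 54
paddr = 54 * 16 + 1 = 865

Answer: 865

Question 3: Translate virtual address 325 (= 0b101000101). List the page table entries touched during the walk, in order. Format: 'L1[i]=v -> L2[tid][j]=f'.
Answer: L1[2]=1 -> L2[1][4]=38

Derivation:
vaddr = 325 = 0b101000101
Split: l1_idx=2, l2_idx=4, offset=5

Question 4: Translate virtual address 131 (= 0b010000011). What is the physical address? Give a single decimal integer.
vaddr = 131 = 0b010000011
Split: l1_idx=1, l2_idx=0, offset=3
L1[1] = 0
L2[0][0] = 98
paddr = 98 * 16 + 3 = 1571

Answer: 1571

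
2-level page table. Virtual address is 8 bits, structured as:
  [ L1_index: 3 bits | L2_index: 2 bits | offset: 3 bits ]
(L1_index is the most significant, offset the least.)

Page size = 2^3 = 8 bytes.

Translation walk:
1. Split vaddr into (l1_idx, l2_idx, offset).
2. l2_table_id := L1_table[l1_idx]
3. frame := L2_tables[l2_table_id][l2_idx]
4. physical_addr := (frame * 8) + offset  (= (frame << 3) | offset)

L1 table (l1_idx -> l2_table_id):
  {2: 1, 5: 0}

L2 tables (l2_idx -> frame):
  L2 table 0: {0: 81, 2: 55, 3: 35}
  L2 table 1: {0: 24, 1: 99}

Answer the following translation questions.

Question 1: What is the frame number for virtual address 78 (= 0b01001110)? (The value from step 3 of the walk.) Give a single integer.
Answer: 99

Derivation:
vaddr = 78: l1_idx=2, l2_idx=1
L1[2] = 1; L2[1][1] = 99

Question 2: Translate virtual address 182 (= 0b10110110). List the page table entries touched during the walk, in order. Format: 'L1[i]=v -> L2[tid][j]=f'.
vaddr = 182 = 0b10110110
Split: l1_idx=5, l2_idx=2, offset=6

Answer: L1[5]=0 -> L2[0][2]=55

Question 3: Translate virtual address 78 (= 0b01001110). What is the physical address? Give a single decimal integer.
vaddr = 78 = 0b01001110
Split: l1_idx=2, l2_idx=1, offset=6
L1[2] = 1
L2[1][1] = 99
paddr = 99 * 8 + 6 = 798

Answer: 798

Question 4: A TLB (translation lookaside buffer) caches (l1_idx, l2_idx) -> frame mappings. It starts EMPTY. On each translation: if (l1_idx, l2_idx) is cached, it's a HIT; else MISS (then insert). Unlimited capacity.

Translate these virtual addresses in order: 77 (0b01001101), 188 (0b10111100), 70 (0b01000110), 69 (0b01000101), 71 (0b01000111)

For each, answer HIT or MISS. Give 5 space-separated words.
Answer: MISS MISS MISS HIT HIT

Derivation:
vaddr=77: (2,1) not in TLB -> MISS, insert
vaddr=188: (5,3) not in TLB -> MISS, insert
vaddr=70: (2,0) not in TLB -> MISS, insert
vaddr=69: (2,0) in TLB -> HIT
vaddr=71: (2,0) in TLB -> HIT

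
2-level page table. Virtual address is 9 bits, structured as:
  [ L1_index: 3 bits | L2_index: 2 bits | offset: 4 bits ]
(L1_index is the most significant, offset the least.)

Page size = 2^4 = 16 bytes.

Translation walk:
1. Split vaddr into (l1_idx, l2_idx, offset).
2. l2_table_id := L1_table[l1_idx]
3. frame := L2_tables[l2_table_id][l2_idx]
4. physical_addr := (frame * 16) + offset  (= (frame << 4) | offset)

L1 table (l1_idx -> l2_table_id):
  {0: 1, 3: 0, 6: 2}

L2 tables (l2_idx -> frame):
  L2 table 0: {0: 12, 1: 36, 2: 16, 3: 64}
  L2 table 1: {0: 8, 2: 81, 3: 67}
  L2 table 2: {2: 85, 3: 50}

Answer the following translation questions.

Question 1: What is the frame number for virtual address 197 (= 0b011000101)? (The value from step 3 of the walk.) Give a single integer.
Answer: 12

Derivation:
vaddr = 197: l1_idx=3, l2_idx=0
L1[3] = 0; L2[0][0] = 12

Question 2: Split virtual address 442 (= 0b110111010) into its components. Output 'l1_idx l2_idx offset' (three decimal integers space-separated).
Answer: 6 3 10

Derivation:
vaddr = 442 = 0b110111010
  top 3 bits -> l1_idx = 6
  next 2 bits -> l2_idx = 3
  bottom 4 bits -> offset = 10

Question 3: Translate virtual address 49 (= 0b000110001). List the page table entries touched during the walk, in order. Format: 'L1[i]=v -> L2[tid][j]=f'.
Answer: L1[0]=1 -> L2[1][3]=67

Derivation:
vaddr = 49 = 0b000110001
Split: l1_idx=0, l2_idx=3, offset=1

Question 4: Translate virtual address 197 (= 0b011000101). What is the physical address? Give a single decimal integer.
vaddr = 197 = 0b011000101
Split: l1_idx=3, l2_idx=0, offset=5
L1[3] = 0
L2[0][0] = 12
paddr = 12 * 16 + 5 = 197

Answer: 197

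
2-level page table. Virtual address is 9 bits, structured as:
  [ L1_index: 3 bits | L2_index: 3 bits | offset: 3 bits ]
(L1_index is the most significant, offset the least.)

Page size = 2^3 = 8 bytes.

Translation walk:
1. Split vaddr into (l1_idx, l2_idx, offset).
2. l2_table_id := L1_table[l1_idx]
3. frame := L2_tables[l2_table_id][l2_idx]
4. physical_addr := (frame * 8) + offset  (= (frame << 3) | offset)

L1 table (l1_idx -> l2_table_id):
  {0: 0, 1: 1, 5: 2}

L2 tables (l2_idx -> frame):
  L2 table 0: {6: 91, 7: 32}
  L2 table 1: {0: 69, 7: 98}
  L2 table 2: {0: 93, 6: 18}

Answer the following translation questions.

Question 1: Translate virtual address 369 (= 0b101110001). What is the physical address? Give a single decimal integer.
Answer: 145

Derivation:
vaddr = 369 = 0b101110001
Split: l1_idx=5, l2_idx=6, offset=1
L1[5] = 2
L2[2][6] = 18
paddr = 18 * 8 + 1 = 145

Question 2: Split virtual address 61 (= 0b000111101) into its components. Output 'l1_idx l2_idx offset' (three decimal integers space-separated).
vaddr = 61 = 0b000111101
  top 3 bits -> l1_idx = 0
  next 3 bits -> l2_idx = 7
  bottom 3 bits -> offset = 5

Answer: 0 7 5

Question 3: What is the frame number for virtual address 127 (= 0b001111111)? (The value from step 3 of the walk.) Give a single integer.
vaddr = 127: l1_idx=1, l2_idx=7
L1[1] = 1; L2[1][7] = 98

Answer: 98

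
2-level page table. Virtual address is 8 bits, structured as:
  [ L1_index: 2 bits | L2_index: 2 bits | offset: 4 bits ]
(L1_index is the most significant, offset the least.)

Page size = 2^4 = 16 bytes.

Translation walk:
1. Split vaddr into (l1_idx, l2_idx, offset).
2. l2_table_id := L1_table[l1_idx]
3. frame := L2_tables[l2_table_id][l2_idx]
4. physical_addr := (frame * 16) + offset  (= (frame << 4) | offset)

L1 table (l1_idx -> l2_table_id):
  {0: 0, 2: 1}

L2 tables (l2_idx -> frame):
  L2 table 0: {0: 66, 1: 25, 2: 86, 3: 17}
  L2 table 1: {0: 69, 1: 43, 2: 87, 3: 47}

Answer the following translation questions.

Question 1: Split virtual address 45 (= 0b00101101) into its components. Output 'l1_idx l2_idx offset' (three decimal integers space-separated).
Answer: 0 2 13

Derivation:
vaddr = 45 = 0b00101101
  top 2 bits -> l1_idx = 0
  next 2 bits -> l2_idx = 2
  bottom 4 bits -> offset = 13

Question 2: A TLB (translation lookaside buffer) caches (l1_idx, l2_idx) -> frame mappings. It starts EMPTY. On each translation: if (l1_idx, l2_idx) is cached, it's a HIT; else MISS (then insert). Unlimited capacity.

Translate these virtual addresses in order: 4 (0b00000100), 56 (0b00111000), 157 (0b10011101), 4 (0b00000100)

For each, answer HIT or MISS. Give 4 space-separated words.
vaddr=4: (0,0) not in TLB -> MISS, insert
vaddr=56: (0,3) not in TLB -> MISS, insert
vaddr=157: (2,1) not in TLB -> MISS, insert
vaddr=4: (0,0) in TLB -> HIT

Answer: MISS MISS MISS HIT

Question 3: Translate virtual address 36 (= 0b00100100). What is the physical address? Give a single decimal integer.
vaddr = 36 = 0b00100100
Split: l1_idx=0, l2_idx=2, offset=4
L1[0] = 0
L2[0][2] = 86
paddr = 86 * 16 + 4 = 1380

Answer: 1380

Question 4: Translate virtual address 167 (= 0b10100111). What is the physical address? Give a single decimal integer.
Answer: 1399

Derivation:
vaddr = 167 = 0b10100111
Split: l1_idx=2, l2_idx=2, offset=7
L1[2] = 1
L2[1][2] = 87
paddr = 87 * 16 + 7 = 1399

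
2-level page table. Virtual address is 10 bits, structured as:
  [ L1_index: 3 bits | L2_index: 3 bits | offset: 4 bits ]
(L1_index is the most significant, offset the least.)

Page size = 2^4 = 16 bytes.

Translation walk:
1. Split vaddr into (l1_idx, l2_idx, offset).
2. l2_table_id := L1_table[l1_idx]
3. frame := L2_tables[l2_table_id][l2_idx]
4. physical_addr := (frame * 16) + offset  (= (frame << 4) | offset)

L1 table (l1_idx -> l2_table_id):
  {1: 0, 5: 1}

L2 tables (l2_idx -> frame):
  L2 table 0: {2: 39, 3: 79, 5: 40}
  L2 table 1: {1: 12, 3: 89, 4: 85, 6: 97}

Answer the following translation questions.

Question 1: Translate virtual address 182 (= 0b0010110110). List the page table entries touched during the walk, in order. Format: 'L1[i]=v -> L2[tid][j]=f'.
Answer: L1[1]=0 -> L2[0][3]=79

Derivation:
vaddr = 182 = 0b0010110110
Split: l1_idx=1, l2_idx=3, offset=6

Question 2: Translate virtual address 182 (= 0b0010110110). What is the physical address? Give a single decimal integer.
vaddr = 182 = 0b0010110110
Split: l1_idx=1, l2_idx=3, offset=6
L1[1] = 0
L2[0][3] = 79
paddr = 79 * 16 + 6 = 1270

Answer: 1270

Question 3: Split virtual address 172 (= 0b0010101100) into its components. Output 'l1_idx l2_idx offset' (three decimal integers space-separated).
vaddr = 172 = 0b0010101100
  top 3 bits -> l1_idx = 1
  next 3 bits -> l2_idx = 2
  bottom 4 bits -> offset = 12

Answer: 1 2 12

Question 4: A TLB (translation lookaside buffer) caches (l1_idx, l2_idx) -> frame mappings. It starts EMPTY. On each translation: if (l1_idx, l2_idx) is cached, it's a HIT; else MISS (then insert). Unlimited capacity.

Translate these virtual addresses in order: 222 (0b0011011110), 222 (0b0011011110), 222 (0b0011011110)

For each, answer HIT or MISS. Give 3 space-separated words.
vaddr=222: (1,5) not in TLB -> MISS, insert
vaddr=222: (1,5) in TLB -> HIT
vaddr=222: (1,5) in TLB -> HIT

Answer: MISS HIT HIT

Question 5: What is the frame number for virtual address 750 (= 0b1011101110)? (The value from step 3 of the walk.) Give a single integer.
vaddr = 750: l1_idx=5, l2_idx=6
L1[5] = 1; L2[1][6] = 97

Answer: 97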